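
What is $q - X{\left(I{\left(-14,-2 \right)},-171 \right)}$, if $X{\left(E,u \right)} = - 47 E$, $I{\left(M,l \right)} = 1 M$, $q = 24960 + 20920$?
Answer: $45222$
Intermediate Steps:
$q = 45880$
$I{\left(M,l \right)} = M$
$q - X{\left(I{\left(-14,-2 \right)},-171 \right)} = 45880 - \left(-47\right) \left(-14\right) = 45880 - 658 = 45222$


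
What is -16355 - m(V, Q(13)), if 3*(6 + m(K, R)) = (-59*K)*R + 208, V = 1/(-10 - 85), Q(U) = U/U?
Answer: -4679284/285 ≈ -16419.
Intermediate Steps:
Q(U) = 1
V = -1/95 (V = 1/(-95) = -1/95 ≈ -0.010526)
m(K, R) = 190/3 - 59*K*R/3 (m(K, R) = -6 + ((-59*K)*R + 208)/3 = -6 + (-59*K*R + 208)/3 = -6 + (208 - 59*K*R)/3 = -6 + (208/3 - 59*K*R/3) = 190/3 - 59*K*R/3)
-16355 - m(V, Q(13)) = -16355 - (190/3 - 59/3*(-1/95)*1) = -16355 - (190/3 + 59/285) = -16355 - 1*18109/285 = -16355 - 18109/285 = -4679284/285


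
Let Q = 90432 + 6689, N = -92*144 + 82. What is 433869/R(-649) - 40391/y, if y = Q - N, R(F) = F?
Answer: -47876324162/71576263 ≈ -668.89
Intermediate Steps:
N = -13166 (N = -13248 + 82 = -13166)
Q = 97121
y = 110287 (y = 97121 - 1*(-13166) = 97121 + 13166 = 110287)
433869/R(-649) - 40391/y = 433869/(-649) - 40391/110287 = 433869*(-1/649) - 40391*1/110287 = -433869/649 - 40391/110287 = -47876324162/71576263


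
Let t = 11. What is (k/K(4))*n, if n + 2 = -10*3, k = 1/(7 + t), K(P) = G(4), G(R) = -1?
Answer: 16/9 ≈ 1.7778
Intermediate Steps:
K(P) = -1
k = 1/18 (k = 1/(7 + 11) = 1/18 ≈ 0.055556)
n = -32 (n = -2 - 10*3 = -2 - 30 = -32)
(k/K(4))*n = ((1/18)/(-1))*(-32) = ((1/18)*(-1))*(-32) = -1/18*(-32) = 16/9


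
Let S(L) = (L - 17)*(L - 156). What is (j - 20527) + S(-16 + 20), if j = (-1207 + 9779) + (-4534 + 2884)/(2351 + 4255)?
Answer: -10987154/1101 ≈ -9979.3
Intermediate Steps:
j = 9437497/1101 (j = 8572 - 1650/6606 = 8572 - 1650*1/6606 = 8572 - 275/1101 = 9437497/1101 ≈ 8571.8)
S(L) = (-156 + L)*(-17 + L) (S(L) = (-17 + L)*(-156 + L) = (-156 + L)*(-17 + L))
(j - 20527) + S(-16 + 20) = (9437497/1101 - 20527) + (2652 + (-16 + 20)**2 - 173*(-16 + 20)) = -13162730/1101 + (2652 + 4**2 - 173*4) = -13162730/1101 + (2652 + 16 - 692) = -13162730/1101 + 1976 = -10987154/1101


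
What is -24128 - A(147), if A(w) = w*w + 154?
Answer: -45891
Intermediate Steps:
A(w) = 154 + w**2 (A(w) = w**2 + 154 = 154 + w**2)
-24128 - A(147) = -24128 - (154 + 147**2) = -24128 - (154 + 21609) = -24128 - 1*21763 = -24128 - 21763 = -45891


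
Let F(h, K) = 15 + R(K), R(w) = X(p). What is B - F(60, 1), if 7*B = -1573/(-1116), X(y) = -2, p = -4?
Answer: -99983/7812 ≈ -12.799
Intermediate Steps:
R(w) = -2
F(h, K) = 13 (F(h, K) = 15 - 2 = 13)
B = 1573/7812 (B = (-1573/(-1116))/7 = (-1573*(-1/1116))/7 = (⅐)*(1573/1116) = 1573/7812 ≈ 0.20136)
B - F(60, 1) = 1573/7812 - 1*13 = 1573/7812 - 13 = -99983/7812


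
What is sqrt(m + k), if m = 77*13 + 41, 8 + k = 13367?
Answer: sqrt(14401) ≈ 120.00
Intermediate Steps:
k = 13359 (k = -8 + 13367 = 13359)
m = 1042 (m = 1001 + 41 = 1042)
sqrt(m + k) = sqrt(1042 + 13359) = sqrt(14401)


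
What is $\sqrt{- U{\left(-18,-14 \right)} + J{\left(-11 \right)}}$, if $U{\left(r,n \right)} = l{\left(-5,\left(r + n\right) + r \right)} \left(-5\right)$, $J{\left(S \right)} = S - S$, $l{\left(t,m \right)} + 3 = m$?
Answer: $i \sqrt{265} \approx 16.279 i$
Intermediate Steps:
$l{\left(t,m \right)} = -3 + m$
$J{\left(S \right)} = 0$
$U{\left(r,n \right)} = 15 - 10 r - 5 n$ ($U{\left(r,n \right)} = \left(-3 + \left(\left(r + n\right) + r\right)\right) \left(-5\right) = \left(-3 + \left(\left(n + r\right) + r\right)\right) \left(-5\right) = \left(-3 + \left(n + 2 r\right)\right) \left(-5\right) = \left(-3 + n + 2 r\right) \left(-5\right) = 15 - 10 r - 5 n$)
$\sqrt{- U{\left(-18,-14 \right)} + J{\left(-11 \right)}} = \sqrt{- (15 - -180 - -70) + 0} = \sqrt{- (15 + 180 + 70) + 0} = \sqrt{\left(-1\right) 265 + 0} = \sqrt{-265 + 0} = \sqrt{-265} = i \sqrt{265}$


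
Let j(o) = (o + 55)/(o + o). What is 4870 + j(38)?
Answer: 370213/76 ≈ 4871.2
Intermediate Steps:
j(o) = (55 + o)/(2*o) (j(o) = (55 + o)/((2*o)) = (55 + o)*(1/(2*o)) = (55 + o)/(2*o))
4870 + j(38) = 4870 + (1/2)*(55 + 38)/38 = 4870 + (1/2)*(1/38)*93 = 4870 + 93/76 = 370213/76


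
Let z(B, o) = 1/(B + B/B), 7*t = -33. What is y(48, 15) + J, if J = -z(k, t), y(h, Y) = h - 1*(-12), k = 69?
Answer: 4199/70 ≈ 59.986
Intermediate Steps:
t = -33/7 (t = (1/7)*(-33) = -33/7 ≈ -4.7143)
z(B, o) = 1/(1 + B) (z(B, o) = 1/(B + 1) = 1/(1 + B))
y(h, Y) = 12 + h (y(h, Y) = h + 12 = 12 + h)
J = -1/70 (J = -1/(1 + 69) = -1/70 ≈ -0.014286)
y(48, 15) + J = (12 + 48) - 1/70 = 60 - 1/70 = 4199/70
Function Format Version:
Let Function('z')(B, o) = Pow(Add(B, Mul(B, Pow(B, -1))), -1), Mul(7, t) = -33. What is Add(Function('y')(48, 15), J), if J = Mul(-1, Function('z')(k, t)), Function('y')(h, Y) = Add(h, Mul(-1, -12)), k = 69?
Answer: Rational(4199, 70) ≈ 59.986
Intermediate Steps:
t = Rational(-33, 7) (t = Mul(Rational(1, 7), -33) = Rational(-33, 7) ≈ -4.7143)
Function('z')(B, o) = Pow(Add(1, B), -1) (Function('z')(B, o) = Pow(Add(B, 1), -1) = Pow(Add(1, B), -1))
Function('y')(h, Y) = Add(12, h) (Function('y')(h, Y) = Add(h, 12) = Add(12, h))
J = Rational(-1, 70) (J = Mul(-1, Pow(Add(1, 69), -1)) = Mul(-1, Pow(70, -1)) = Mul(-1, Rational(1, 70)) = Rational(-1, 70) ≈ -0.014286)
Add(Function('y')(48, 15), J) = Add(Add(12, 48), Rational(-1, 70)) = Add(60, Rational(-1, 70)) = Rational(4199, 70)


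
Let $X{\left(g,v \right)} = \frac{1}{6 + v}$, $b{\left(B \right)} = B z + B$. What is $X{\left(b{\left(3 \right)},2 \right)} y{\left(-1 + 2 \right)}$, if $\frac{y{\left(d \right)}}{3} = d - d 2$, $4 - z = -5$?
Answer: $- \frac{3}{8} \approx -0.375$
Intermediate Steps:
$z = 9$ ($z = 4 - -5 = 4 + 5 = 9$)
$b{\left(B \right)} = 10 B$ ($b{\left(B \right)} = B 9 + B = 9 B + B = 10 B$)
$y{\left(d \right)} = - 3 d$ ($y{\left(d \right)} = 3 \left(d - d 2\right) = 3 \left(d - 2 d\right) = 3 \left(- d\right) = - 3 d$)
$X{\left(b{\left(3 \right)},2 \right)} y{\left(-1 + 2 \right)} = \frac{\left(-3\right) \left(-1 + 2\right)}{6 + 2} = \frac{\left(-3\right) 1}{8} = \frac{1}{8} \left(-3\right) = - \frac{3}{8}$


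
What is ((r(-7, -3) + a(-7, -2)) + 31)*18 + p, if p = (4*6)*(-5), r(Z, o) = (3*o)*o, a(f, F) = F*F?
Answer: 996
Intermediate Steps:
a(f, F) = F²
r(Z, o) = 3*o²
p = -120 (p = 24*(-5) = -120)
((r(-7, -3) + a(-7, -2)) + 31)*18 + p = ((3*(-3)² + (-2)²) + 31)*18 - 120 = ((3*9 + 4) + 31)*18 - 120 = ((27 + 4) + 31)*18 - 120 = (31 + 31)*18 - 120 = 62*18 - 120 = 1116 - 120 = 996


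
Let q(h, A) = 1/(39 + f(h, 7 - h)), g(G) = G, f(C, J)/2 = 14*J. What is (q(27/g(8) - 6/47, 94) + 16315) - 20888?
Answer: -61932045/13543 ≈ -4573.0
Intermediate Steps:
f(C, J) = 28*J (f(C, J) = 2*(14*J) = 28*J)
q(h, A) = 1/(235 - 28*h) (q(h, A) = 1/(39 + 28*(7 - h)) = 1/(39 + (196 - 28*h)) = 1/(235 - 28*h))
(q(27/g(8) - 6/47, 94) + 16315) - 20888 = (-1/(-235 + 28*(27/8 - 6/47)) + 16315) - 20888 = (-1/(-235 + 28*(1221/376)) + 16315) - 20888 = (-1/(-235 + 8547/94) + 16315) - 20888 = (-1/(-13543/94) + 16315) - 20888 = (-1*(-94/13543) + 16315) - 20888 = (94/13543 + 16315) - 20888 = 220954139/13543 - 20888 = -61932045/13543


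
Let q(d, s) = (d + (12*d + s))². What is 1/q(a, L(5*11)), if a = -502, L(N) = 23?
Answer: 1/42289009 ≈ 2.3647e-8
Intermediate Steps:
q(d, s) = (s + 13*d)² (q(d, s) = (d + (s + 12*d))² = (s + 13*d)²)
1/q(a, L(5*11)) = 1/((23 + 13*(-502))²) = 1/((23 - 6526)²) = 1/((-6503)²) = 1/42289009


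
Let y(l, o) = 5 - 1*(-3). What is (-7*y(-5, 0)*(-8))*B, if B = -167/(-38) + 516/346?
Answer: 8667680/3287 ≈ 2637.0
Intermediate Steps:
B = 38695/6574 (B = -167*(-1/38) + 516*(1/346) = 167/38 + 258/173 = 38695/6574 ≈ 5.8861)
y(l, o) = 8 (y(l, o) = 5 + 3 = 8)
(-7*y(-5, 0)*(-8))*B = (-7*8*(-8))*(38695/6574) = -56*(-8)*(38695/6574) = 448*(38695/6574) = 8667680/3287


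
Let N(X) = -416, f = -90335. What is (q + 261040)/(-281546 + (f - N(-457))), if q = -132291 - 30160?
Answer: -98589/371465 ≈ -0.26541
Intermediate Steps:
q = -162451
(q + 261040)/(-281546 + (f - N(-457))) = (-162451 + 261040)/(-281546 + (-90335 - 1*(-416))) = 98589/(-281546 + (-90335 + 416)) = 98589/(-281546 - 89919) = 98589/(-371465) = 98589*(-1/371465) = -98589/371465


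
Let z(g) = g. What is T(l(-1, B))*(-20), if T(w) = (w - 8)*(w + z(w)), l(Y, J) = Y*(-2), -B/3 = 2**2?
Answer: 480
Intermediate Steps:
B = -12 (B = -3*2**2 = -3*4 = -12)
l(Y, J) = -2*Y
T(w) = 2*w*(-8 + w) (T(w) = (w - 8)*(w + w) = (-8 + w)*(2*w) = 2*w*(-8 + w))
T(l(-1, B))*(-20) = (2*(-2*(-1))*(-8 - 2*(-1)))*(-20) = (2*2*(-8 + 2))*(-20) = (2*2*(-6))*(-20) = -24*(-20) = 480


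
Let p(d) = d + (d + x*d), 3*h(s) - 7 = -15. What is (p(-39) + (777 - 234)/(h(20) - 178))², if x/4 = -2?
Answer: 15674789601/293764 ≈ 53358.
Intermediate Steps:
x = -8 (x = 4*(-2) = -8)
h(s) = -8/3 (h(s) = 7/3 + (⅓)*(-15) = 7/3 - 5 = -8/3)
p(d) = -6*d (p(d) = d + (d - 8*d) = d - 7*d = -6*d)
(p(-39) + (777 - 234)/(h(20) - 178))² = (-6*(-39) + (777 - 234)/(-8/3 - 178))² = (234 + 543/(-542/3))² = (234 + 543*(-3/542))² = (234 - 1629/542)² = (125199/542)² = 15674789601/293764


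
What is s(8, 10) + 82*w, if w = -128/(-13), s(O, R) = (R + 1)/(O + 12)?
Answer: 210063/260 ≈ 807.93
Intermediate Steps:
s(O, R) = (1 + R)/(12 + O)
w = 128/13 (w = -128*(-1/13) = 128/13 ≈ 9.8462)
s(8, 10) + 82*w = (1 + 10)/(12 + 8) + 82*(128/13) = 11/20 + 10496/13 = 210063/260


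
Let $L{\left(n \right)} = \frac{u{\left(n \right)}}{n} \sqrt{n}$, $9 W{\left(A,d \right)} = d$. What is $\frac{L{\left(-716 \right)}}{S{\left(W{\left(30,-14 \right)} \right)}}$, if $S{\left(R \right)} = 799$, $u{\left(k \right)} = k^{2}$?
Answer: $- \frac{1432 i \sqrt{179}}{799} \approx - 23.979 i$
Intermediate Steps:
$W{\left(A,d \right)} = \frac{d}{9}$
$L{\left(n \right)} = n^{\frac{3}{2}}$ ($L{\left(n \right)} = \frac{n^{2}}{n} \sqrt{n} = n \sqrt{n} = n^{\frac{3}{2}}$)
$\frac{L{\left(-716 \right)}}{S{\left(W{\left(30,-14 \right)} \right)}} = \frac{\left(-716\right)^{\frac{3}{2}}}{799} = - 1432 i \sqrt{179} \cdot \frac{1}{799} = - \frac{1432 i \sqrt{179}}{799}$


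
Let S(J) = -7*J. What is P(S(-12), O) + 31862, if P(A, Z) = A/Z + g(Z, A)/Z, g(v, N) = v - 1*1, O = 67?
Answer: 2134904/67 ≈ 31864.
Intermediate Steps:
g(v, N) = -1 + v (g(v, N) = v - 1 = -1 + v)
P(A, Z) = A/Z + (-1 + Z)/Z
P(S(-12), O) + 31862 = (-1 - 7*(-12) + 67)/67 + 31862 = (-1 + 84 + 67)/67 + 31862 = (1/67)*150 + 31862 = 150/67 + 31862 = 2134904/67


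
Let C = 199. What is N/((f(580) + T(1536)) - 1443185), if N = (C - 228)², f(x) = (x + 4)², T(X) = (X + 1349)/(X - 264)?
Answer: -1069752/1401905203 ≈ -0.00076307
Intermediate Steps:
T(X) = (1349 + X)/(-264 + X)
f(x) = (4 + x)²
N = 841 (N = (199 - 228)² = (-29)² = 841)
N/((f(580) + T(1536)) - 1443185) = 841/(((4 + 580)² + (1349 + 1536)/(-264 + 1536)) - 1443185) = 841/((584² + 2885/1272) - 1443185) = 841/((341056 + (1/1272)*2885) - 1443185) = 841/((341056 + 2885/1272) - 1443185) = 841/(433826117/1272 - 1443185) = 841/(-1401905203/1272) = 841*(-1272/1401905203) = -1069752/1401905203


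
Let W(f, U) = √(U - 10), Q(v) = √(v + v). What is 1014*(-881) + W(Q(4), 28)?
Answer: -893334 + 3*√2 ≈ -8.9333e+5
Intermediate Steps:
Q(v) = √2*√v (Q(v) = √(2*v) = √2*√v)
W(f, U) = √(-10 + U)
1014*(-881) + W(Q(4), 28) = 1014*(-881) + √(-10 + 28) = -893334 + √18 = -893334 + 3*√2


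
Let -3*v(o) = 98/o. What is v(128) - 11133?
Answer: -2137585/192 ≈ -11133.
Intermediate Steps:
v(o) = -98/(3*o)
v(128) - 11133 = -98/3/128 - 11133 = -98/3*1/128 - 11133 = -49/192 - 11133 = -2137585/192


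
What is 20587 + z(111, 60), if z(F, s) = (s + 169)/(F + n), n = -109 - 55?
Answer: 1090882/53 ≈ 20583.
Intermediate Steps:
n = -164
z(F, s) = (169 + s)/(-164 + F) (z(F, s) = (s + 169)/(F - 164) = (169 + s)/(-164 + F))
20587 + z(111, 60) = 20587 + (169 + 60)/(-164 + 111) = 20587 + 229/(-53) = 20587 - 1/53*229 = 20587 - 229/53 = 1090882/53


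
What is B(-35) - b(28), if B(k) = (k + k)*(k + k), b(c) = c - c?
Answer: 4900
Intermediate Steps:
b(c) = 0
B(k) = 4*k² (B(k) = (2*k)*(2*k) = 4*k²)
B(-35) - b(28) = 4*(-35)² - 1*0 = 4*1225 + 0 = 4900 + 0 = 4900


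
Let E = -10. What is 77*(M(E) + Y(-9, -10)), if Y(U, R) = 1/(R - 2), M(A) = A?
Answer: -9317/12 ≈ -776.42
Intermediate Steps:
Y(U, R) = 1/(-2 + R)
77*(M(E) + Y(-9, -10)) = 77*(-10 + 1/(-2 - 10)) = 77*(-10 + 1/(-12)) = 77*(-10 - 1/12) = 77*(-121/12) = -9317/12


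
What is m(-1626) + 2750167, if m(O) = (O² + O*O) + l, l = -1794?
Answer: 8036125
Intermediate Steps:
m(O) = -1794 + 2*O² (m(O) = (O² + O*O) - 1794 = (O² + O²) - 1794 = 2*O² - 1794 = -1794 + 2*O²)
m(-1626) + 2750167 = (-1794 + 2*(-1626)²) + 2750167 = (-1794 + 2*2643876) + 2750167 = (-1794 + 5287752) + 2750167 = 5285958 + 2750167 = 8036125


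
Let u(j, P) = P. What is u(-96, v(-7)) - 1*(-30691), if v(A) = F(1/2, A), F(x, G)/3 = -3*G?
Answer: 30754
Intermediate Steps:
F(x, G) = -9*G (F(x, G) = 3*(-3*G) = -9*G)
v(A) = -9*A
u(-96, v(-7)) - 1*(-30691) = -9*(-7) - 1*(-30691) = 63 + 30691 = 30754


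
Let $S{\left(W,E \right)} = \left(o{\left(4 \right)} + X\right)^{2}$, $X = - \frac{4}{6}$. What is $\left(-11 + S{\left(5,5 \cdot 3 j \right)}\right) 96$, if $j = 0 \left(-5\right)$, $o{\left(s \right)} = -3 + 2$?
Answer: $- \frac{2368}{3} \approx -789.33$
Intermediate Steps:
$o{\left(s \right)} = -1$
$j = 0$
$X = - \frac{2}{3}$ ($X = \left(-4\right) \frac{1}{6} = - \frac{2}{3} \approx -0.66667$)
$S{\left(W,E \right)} = \frac{25}{9}$ ($S{\left(W,E \right)} = \left(-1 - \frac{2}{3}\right)^{2} = \left(- \frac{5}{3}\right)^{2} = \frac{25}{9}$)
$\left(-11 + S{\left(5,5 \cdot 3 j \right)}\right) 96 = \left(-11 + \frac{25}{9}\right) 96 = \left(- \frac{74}{9}\right) 96 = - \frac{2368}{3}$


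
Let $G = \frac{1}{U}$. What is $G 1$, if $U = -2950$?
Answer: $- \frac{1}{2950} \approx -0.00033898$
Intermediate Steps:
$G = - \frac{1}{2950}$ ($G = \frac{1}{-2950} = - \frac{1}{2950} \approx -0.00033898$)
$G 1 = \left(- \frac{1}{2950}\right) 1 = - \frac{1}{2950}$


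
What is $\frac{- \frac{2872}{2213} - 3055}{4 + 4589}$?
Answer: $- \frac{2254529}{3388103} \approx -0.66543$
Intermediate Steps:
$\frac{- \frac{2872}{2213} - 3055}{4 + 4589} = \frac{\left(-2872\right) \frac{1}{2213} - 3055}{4593} = \left(- \frac{2872}{2213} - 3055\right) \frac{1}{4593} = \left(- \frac{6763587}{2213}\right) \frac{1}{4593} = - \frac{2254529}{3388103}$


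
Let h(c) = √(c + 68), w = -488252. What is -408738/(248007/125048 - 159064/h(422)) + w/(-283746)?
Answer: 994556877166136185295258/572757708219860107385499 + 72617681611464202752*√10/4037115647232807563 ≈ 58.618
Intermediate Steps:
h(c) = √(68 + c)
-408738/(248007/125048 - 159064/h(422)) + w/(-283746) = -408738/(248007/125048 - 159064/√(68 + 422)) - 488252/(-283746) = -408738/(248007*(1/125048) - 159064*√10/70) - 488252*(-1/283746) = -408738/(248007/125048 - 159064*√10/70) + 244126/141873 = -408738/(248007/125048 - 79532*√10/35) + 244126/141873 = 244126/141873 - 408738/(248007/125048 - 79532*√10/35)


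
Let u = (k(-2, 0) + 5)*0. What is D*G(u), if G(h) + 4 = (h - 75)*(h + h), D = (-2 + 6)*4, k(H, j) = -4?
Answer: -64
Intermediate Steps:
u = 0 (u = (-4 + 5)*0 = 1*0 = 0)
D = 16 (D = 4*4 = 16)
G(h) = -4 + 2*h*(-75 + h) (G(h) = -4 + (h - 75)*(h + h) = -4 + (-75 + h)*(2*h) = -4 + 2*h*(-75 + h))
D*G(u) = 16*(-4 - 150*0 + 2*0²) = 16*(-4 + 0 + 2*0) = 16*(-4 + 0 + 0) = 16*(-4) = -64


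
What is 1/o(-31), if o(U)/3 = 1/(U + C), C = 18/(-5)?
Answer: -173/15 ≈ -11.533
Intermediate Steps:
C = -18/5 (C = 18*(-⅕) = -18/5 ≈ -3.6000)
o(U) = 3/(-18/5 + U) (o(U) = 3/(U - 18/5) = 3/(-18/5 + U))
1/o(-31) = 1/(15/(-18 + 5*(-31))) = 1/(15/(-18 - 155)) = 1/(15/(-173)) = 1/(15*(-1/173)) = 1/(-15/173) = -173/15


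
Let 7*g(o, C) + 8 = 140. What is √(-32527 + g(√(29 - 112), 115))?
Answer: I*√1592899/7 ≈ 180.3*I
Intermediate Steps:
g(o, C) = 132/7 (g(o, C) = -8/7 + (⅐)*140 = -8/7 + 20 = 132/7)
√(-32527 + g(√(29 - 112), 115)) = √(-32527 + 132/7) = √(-227557/7) = I*√1592899/7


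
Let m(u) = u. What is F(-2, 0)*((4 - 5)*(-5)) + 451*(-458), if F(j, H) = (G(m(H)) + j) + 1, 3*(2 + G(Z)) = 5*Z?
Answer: -206573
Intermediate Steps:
G(Z) = -2 + 5*Z/3 (G(Z) = -2 + (5*Z)/3 = -2 + 5*Z/3)
F(j, H) = -1 + j + 5*H/3 (F(j, H) = ((-2 + 5*H/3) + j) + 1 = (-2 + j + 5*H/3) + 1 = -1 + j + 5*H/3)
F(-2, 0)*((4 - 5)*(-5)) + 451*(-458) = (-1 - 2 + (5/3)*0)*((4 - 5)*(-5)) + 451*(-458) = (-1 - 2 + 0)*(-1*(-5)) - 206558 = -3*5 - 206558 = -15 - 206558 = -206573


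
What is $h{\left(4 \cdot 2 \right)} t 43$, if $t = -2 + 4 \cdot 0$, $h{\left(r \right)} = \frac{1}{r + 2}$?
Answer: $- \frac{43}{5} \approx -8.6$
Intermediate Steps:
$h{\left(r \right)} = \frac{1}{2 + r}$
$t = -2$ ($t = -2 + 0 = -2$)
$h{\left(4 \cdot 2 \right)} t 43 = \frac{1}{2 + 4 \cdot 2} \left(-2\right) 43 = \frac{1}{2 + 8} \left(-2\right) 43 = \frac{1}{10} \left(-2\right) 43 = \left(- \frac{1}{5}\right) 43 = - \frac{43}{5}$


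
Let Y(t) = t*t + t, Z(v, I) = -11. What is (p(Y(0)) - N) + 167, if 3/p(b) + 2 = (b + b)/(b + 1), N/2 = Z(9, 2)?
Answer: 375/2 ≈ 187.50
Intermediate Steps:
Y(t) = t + t**2 (Y(t) = t**2 + t = t + t**2)
N = -22 (N = 2*(-11) = -22)
p(b) = 3/(-2 + 2*b/(1 + b)) (p(b) = 3/(-2 + (b + b)/(b + 1)) = 3/(-2 + (2*b)/(1 + b)) = 3/(-2 + 2*b/(1 + b)))
(p(Y(0)) - N) + 167 = ((-3/2 - 0*(1 + 0)) - 1*(-22)) + 167 = ((-3/2 - 0) + 22) + 167 = ((-3/2 - 3/2*0) + 22) + 167 = ((-3/2 + 0) + 22) + 167 = (-3/2 + 22) + 167 = 41/2 + 167 = 375/2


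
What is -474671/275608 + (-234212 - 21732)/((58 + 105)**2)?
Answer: -83151747751/7322628952 ≈ -11.355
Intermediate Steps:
-474671/275608 + (-234212 - 21732)/((58 + 105)**2) = -474671*1/275608 - 255944/(163**2) = -474671/275608 - 255944/26569 = -83151747751/7322628952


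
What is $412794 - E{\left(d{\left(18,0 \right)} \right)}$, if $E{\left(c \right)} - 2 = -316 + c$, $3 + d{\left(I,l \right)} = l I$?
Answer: $413111$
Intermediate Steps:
$d{\left(I,l \right)} = -3 + I l$ ($d{\left(I,l \right)} = -3 + l I = -3 + I l$)
$E{\left(c \right)} = -314 + c$ ($E{\left(c \right)} = 2 + \left(-316 + c\right) = -314 + c$)
$412794 - E{\left(d{\left(18,0 \right)} \right)} = 412794 - \left(-314 + \left(-3 + 18 \cdot 0\right)\right) = 412794 - \left(-314 + \left(-3 + 0\right)\right) = 412794 - \left(-314 - 3\right) = 412794 - -317 = 412794 + 317 = 413111$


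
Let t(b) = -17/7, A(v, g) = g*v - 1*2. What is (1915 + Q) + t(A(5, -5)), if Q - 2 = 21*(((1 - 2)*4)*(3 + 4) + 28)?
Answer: 13402/7 ≈ 1914.6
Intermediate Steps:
A(v, g) = -2 + g*v (A(v, g) = g*v - 2 = -2 + g*v)
t(b) = -17/7 (t(b) = -17*⅐ = -17/7)
Q = 2 (Q = 2 + 21*(((1 - 2)*4)*(3 + 4) + 28) = 2 + 21*(-1*4*7 + 28) = 2 + 21*(-4*7 + 28) = 2 + 21*(-28 + 28) = 2 + 21*0 = 2 + 0 = 2)
(1915 + Q) + t(A(5, -5)) = (1915 + 2) - 17/7 = 1917 - 17/7 = 13402/7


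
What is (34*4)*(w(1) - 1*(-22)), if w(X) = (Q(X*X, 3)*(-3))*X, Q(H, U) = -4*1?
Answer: 4624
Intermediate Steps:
Q(H, U) = -4
w(X) = 12*X (w(X) = (-4*(-3))*X = 12*X)
(34*4)*(w(1) - 1*(-22)) = (34*4)*(12*1 - 1*(-22)) = 136*(12 + 22) = 136*34 = 4624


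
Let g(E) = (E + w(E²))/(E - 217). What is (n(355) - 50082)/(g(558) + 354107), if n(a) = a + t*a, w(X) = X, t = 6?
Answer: -523567/3905239 ≈ -0.13407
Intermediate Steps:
n(a) = 7*a (n(a) = a + 6*a = 7*a)
g(E) = (E + E²)/(-217 + E) (g(E) = (E + E²)/(E - 217) = (E + E²)/(-217 + E))
(n(355) - 50082)/(g(558) + 354107) = (7*355 - 50082)/(558*(1 + 558)/(-217 + 558) + 354107) = (2485 - 50082)/(558*559/341 + 354107) = -47597/(558*(1/341)*559 + 354107) = -47597/(10062/11 + 354107) = -47597/3905239/11 = -47597*11/3905239 = -523567/3905239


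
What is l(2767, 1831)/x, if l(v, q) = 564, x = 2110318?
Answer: 282/1055159 ≈ 0.00026726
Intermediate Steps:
l(2767, 1831)/x = 564/2110318 = 564*(1/2110318) = 282/1055159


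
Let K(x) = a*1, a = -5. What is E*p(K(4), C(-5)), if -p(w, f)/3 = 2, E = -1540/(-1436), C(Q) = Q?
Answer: -2310/359 ≈ -6.4345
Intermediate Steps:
E = 385/359 (E = -1540*(-1/1436) = 385/359 ≈ 1.0724)
K(x) = -5 (K(x) = -5*1 = -5)
p(w, f) = -6 (p(w, f) = -3*2 = -6)
E*p(K(4), C(-5)) = (385/359)*(-6) = -2310/359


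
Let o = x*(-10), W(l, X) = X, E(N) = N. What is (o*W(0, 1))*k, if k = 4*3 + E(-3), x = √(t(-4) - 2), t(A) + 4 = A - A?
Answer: -90*I*√6 ≈ -220.45*I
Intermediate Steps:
t(A) = -4 (t(A) = -4 + (A - A) = -4 + 0 = -4)
x = I*√6 (x = √(-4 - 2) = √(-6) = I*√6 ≈ 2.4495*I)
o = -10*I*√6 (o = (I*√6)*(-10) = -10*I*√6 ≈ -24.495*I)
k = 9 (k = 4*3 - 3 = 12 - 3 = 9)
(o*W(0, 1))*k = (-10*I*√6*1)*9 = -10*I*√6*9 = -90*I*√6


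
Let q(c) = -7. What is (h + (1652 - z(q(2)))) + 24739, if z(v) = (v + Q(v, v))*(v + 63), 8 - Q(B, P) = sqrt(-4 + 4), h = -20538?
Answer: 5797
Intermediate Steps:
Q(B, P) = 8 (Q(B, P) = 8 - sqrt(-4 + 4) = 8 - sqrt(0) = 8 - 1*0 = 8 + 0 = 8)
z(v) = (8 + v)*(63 + v) (z(v) = (v + 8)*(v + 63) = (8 + v)*(63 + v))
(h + (1652 - z(q(2)))) + 24739 = (-20538 + (1652 - (504 + (-7)**2 + 71*(-7)))) + 24739 = (-20538 + (1652 - (504 + 49 - 497))) + 24739 = (-20538 + (1652 - 1*56)) + 24739 = (-20538 + (1652 - 56)) + 24739 = (-20538 + 1596) + 24739 = -18942 + 24739 = 5797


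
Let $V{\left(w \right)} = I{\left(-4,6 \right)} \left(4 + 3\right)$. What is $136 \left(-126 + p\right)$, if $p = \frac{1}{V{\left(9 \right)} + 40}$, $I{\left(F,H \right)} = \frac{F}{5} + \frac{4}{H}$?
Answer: $- \frac{5019828}{293} \approx -17133.0$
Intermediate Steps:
$I{\left(F,H \right)} = \frac{4}{H} + \frac{F}{5}$ ($I{\left(F,H \right)} = F \frac{1}{5} + \frac{4}{H} = \frac{F}{5} + \frac{4}{H} = \frac{4}{H} + \frac{F}{5}$)
$V{\left(w \right)} = - \frac{14}{15}$ ($V{\left(w \right)} = \left(\frac{4}{6} + \frac{1}{5} \left(-4\right)\right) \left(4 + 3\right) = \left(4 \cdot \frac{1}{6} - \frac{4}{5}\right) 7 = \left(\frac{2}{3} - \frac{4}{5}\right) 7 = \left(- \frac{2}{15}\right) 7 = - \frac{14}{15}$)
$p = \frac{15}{586}$ ($p = \frac{1}{- \frac{14}{15} + 40} = \frac{1}{\frac{586}{15}} = \frac{15}{586} \approx 0.025597$)
$136 \left(-126 + p\right) = 136 \left(-126 + \frac{15}{586}\right) = 136 \left(- \frac{73821}{586}\right) = - \frac{5019828}{293}$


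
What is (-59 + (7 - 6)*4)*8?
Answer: -440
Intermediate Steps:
(-59 + (7 - 6)*4)*8 = (-59 + 1*4)*8 = (-59 + 4)*8 = -55*8 = -440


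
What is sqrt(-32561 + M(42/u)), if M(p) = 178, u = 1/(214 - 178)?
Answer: I*sqrt(32383) ≈ 179.95*I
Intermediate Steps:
u = 1/36 ≈ 0.027778
sqrt(-32561 + M(42/u)) = sqrt(-32561 + 178) = sqrt(-32383) = I*sqrt(32383)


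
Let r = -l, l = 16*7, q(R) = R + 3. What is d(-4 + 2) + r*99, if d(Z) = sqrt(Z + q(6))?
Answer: -11088 + sqrt(7) ≈ -11085.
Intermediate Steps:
q(R) = 3 + R
l = 112
r = -112 (r = -1*112 = -112)
d(Z) = sqrt(9 + Z) (d(Z) = sqrt(Z + (3 + 6)) = sqrt(Z + 9) = sqrt(9 + Z))
d(-4 + 2) + r*99 = sqrt(9 + (-4 + 2)) - 112*99 = sqrt(9 - 2) - 11088 = sqrt(7) - 11088 = -11088 + sqrt(7)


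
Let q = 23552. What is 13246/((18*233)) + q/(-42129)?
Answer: 25514647/9816057 ≈ 2.5993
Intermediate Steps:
13246/((18*233)) + q/(-42129) = 13246/((18*233)) + 23552/(-42129) = 13246/4194 + 23552*(-1/42129) = 13246*(1/4194) - 23552/42129 = 6623/2097 - 23552/42129 = 25514647/9816057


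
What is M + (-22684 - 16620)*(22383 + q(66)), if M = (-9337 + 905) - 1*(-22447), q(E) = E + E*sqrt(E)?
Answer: -882321481 - 2594064*sqrt(66) ≈ -9.0340e+8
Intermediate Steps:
q(E) = E + E**(3/2)
M = 14015 (M = -8432 + 22447 = 14015)
M + (-22684 - 16620)*(22383 + q(66)) = 14015 + (-22684 - 16620)*(22383 + (66 + 66**(3/2))) = 14015 - 39304*(22383 + (66 + 66*sqrt(66))) = 14015 - 39304*(22449 + 66*sqrt(66)) = 14015 + (-882335496 - 2594064*sqrt(66)) = -882321481 - 2594064*sqrt(66)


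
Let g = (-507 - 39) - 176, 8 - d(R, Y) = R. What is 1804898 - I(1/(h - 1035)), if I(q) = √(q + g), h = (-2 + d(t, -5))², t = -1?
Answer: 1804898 - I*√701926498/986 ≈ 1.8049e+6 - 26.87*I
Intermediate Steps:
d(R, Y) = 8 - R
g = -722 (g = -546 - 176 = -722)
h = 49 (h = (-2 + (8 - 1*(-1)))² = (-2 + (8 + 1))² = (-2 + 9)² = 7² = 49)
I(q) = √(-722 + q) (I(q) = √(q - 722) = √(-722 + q))
1804898 - I(1/(h - 1035)) = 1804898 - √(-722 + 1/(49 - 1035)) = 1804898 - √(-722 + 1/(-986)) = 1804898 - √(-722 - 1/986) = 1804898 - √(-711893/986) = 1804898 - I*√701926498/986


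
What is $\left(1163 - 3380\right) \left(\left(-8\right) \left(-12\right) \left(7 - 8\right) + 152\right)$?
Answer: $-124152$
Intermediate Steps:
$\left(1163 - 3380\right) \left(\left(-8\right) \left(-12\right) \left(7 - 8\right) + 152\right) = - 2217 \left(96 \left(7 - 8\right) + 152\right) = - 2217 \left(96 \left(-1\right) + 152\right) = - 2217 \left(-96 + 152\right) = \left(-2217\right) 56 = -124152$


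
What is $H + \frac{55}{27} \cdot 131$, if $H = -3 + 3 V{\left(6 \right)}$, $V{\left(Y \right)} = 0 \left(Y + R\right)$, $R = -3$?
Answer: $\frac{7124}{27} \approx 263.85$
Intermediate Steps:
$V{\left(Y \right)} = 0$ ($V{\left(Y \right)} = 0 \left(Y - 3\right) = 0 \left(-3 + Y\right) = 0$)
$H = -3$ ($H = -3 + 3 \cdot 0 = -3 + 0 = -3$)
$H + \frac{55}{27} \cdot 131 = -3 + \frac{55}{27} \cdot 131 = -3 + \frac{7205}{27} = \frac{7124}{27}$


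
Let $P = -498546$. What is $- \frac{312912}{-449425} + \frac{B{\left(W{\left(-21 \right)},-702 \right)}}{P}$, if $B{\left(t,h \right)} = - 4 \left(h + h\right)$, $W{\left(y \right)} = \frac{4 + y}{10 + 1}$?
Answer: $\frac{8526503064}{12447724225} \approx 0.68499$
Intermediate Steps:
$W{\left(y \right)} = \frac{4}{11} + \frac{y}{11}$ ($W{\left(y \right)} = \frac{4 + y}{11} = \left(4 + y\right) \frac{1}{11} = \frac{4}{11} + \frac{y}{11}$)
$B{\left(t,h \right)} = - 8 h$ ($B{\left(t,h \right)} = - 4 \cdot 2 h = - 8 h$)
$- \frac{312912}{-449425} + \frac{B{\left(W{\left(-21 \right)},-702 \right)}}{P} = - \frac{312912}{-449425} + \frac{\left(-8\right) \left(-702\right)}{-498546} = \left(-312912\right) \left(- \frac{1}{449425}\right) + 5616 \left(- \frac{1}{498546}\right) = \frac{312912}{449425} - \frac{312}{27697} = \frac{8526503064}{12447724225}$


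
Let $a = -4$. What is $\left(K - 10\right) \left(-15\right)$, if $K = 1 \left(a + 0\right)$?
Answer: $210$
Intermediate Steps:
$K = -4$ ($K = 1 \left(-4 + 0\right) = 1 \left(-4\right) = -4$)
$\left(K - 10\right) \left(-15\right) = \left(-4 - 10\right) \left(-15\right) = \left(-14\right) \left(-15\right) = 210$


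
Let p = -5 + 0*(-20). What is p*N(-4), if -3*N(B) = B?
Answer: -20/3 ≈ -6.6667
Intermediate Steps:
N(B) = -B/3
p = -5 (p = -5 + 0 = -5)
p*N(-4) = -(-5)*(-4)/3 = -5*4/3 = -20/3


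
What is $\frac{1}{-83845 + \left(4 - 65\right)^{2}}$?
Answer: $- \frac{1}{80124} \approx -1.2481 \cdot 10^{-5}$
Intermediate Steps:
$\frac{1}{-83845 + \left(4 - 65\right)^{2}} = \frac{1}{-83845 + \left(-61\right)^{2}} = \frac{1}{-83845 + 3721} = \frac{1}{-80124} = - \frac{1}{80124}$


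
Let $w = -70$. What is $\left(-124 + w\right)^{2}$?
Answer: $37636$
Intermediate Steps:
$\left(-124 + w\right)^{2} = \left(-124 - 70\right)^{2} = \left(-194\right)^{2} = 37636$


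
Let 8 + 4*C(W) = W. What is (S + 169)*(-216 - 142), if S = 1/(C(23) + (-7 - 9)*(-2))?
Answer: -8653218/143 ≈ -60512.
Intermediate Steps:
C(W) = -2 + W/4
S = 4/143 (S = 1/((-2 + (¼)*23) + (-7 - 9)*(-2)) = 1/((-2 + 23/4) - 16*(-2)) = 1/(15/4 + 32) = 1/(143/4) = 4/143 ≈ 0.027972)
(S + 169)*(-216 - 142) = (4/143 + 169)*(-216 - 142) = (24171/143)*(-358) = -8653218/143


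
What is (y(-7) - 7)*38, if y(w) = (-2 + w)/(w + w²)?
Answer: -1919/7 ≈ -274.14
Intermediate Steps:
y(w) = (-2 + w)/(w + w²)
(y(-7) - 7)*38 = ((-2 - 7)/((-7)*(1 - 7)) - 7)*38 = (-⅐*(-9)/(-6) - 7)*38 = (-⅐*(-⅙)*(-9) - 7)*38 = (-3/14 - 7)*38 = -101/14*38 = -1919/7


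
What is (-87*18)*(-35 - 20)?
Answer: 86130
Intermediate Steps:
(-87*18)*(-35 - 20) = -1566*(-55) = 86130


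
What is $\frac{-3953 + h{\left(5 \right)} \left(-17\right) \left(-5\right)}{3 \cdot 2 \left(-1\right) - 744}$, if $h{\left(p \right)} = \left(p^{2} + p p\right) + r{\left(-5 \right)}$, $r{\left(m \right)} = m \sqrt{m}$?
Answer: $- \frac{99}{250} + \frac{17 i \sqrt{5}}{30} \approx -0.396 + 1.2671 i$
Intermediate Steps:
$r{\left(m \right)} = m^{\frac{3}{2}}$
$h{\left(p \right)} = 2 p^{2} - 5 i \sqrt{5}$ ($h{\left(p \right)} = \left(p^{2} + p p\right) + \left(-5\right)^{\frac{3}{2}} = \left(p^{2} + p^{2}\right) - 5 i \sqrt{5} = 2 p^{2} - 5 i \sqrt{5}$)
$\frac{-3953 + h{\left(5 \right)} \left(-17\right) \left(-5\right)}{3 \cdot 2 \left(-1\right) - 744} = \frac{-3953 + \left(2 \cdot 5^{2} - 5 i \sqrt{5}\right) \left(-17\right) \left(-5\right)}{3 \cdot 2 \left(-1\right) - 744} = \frac{-3953 + \left(2 \cdot 25 - 5 i \sqrt{5}\right) \left(-17\right) \left(-5\right)}{6 \left(-1\right) - 744} = \frac{-3953 + \left(50 - 5 i \sqrt{5}\right) \left(-17\right) \left(-5\right)}{-6 - 744} = \frac{-3953 + \left(-850 + 85 i \sqrt{5}\right) \left(-5\right)}{-750} = \left(-3953 + \left(4250 - 425 i \sqrt{5}\right)\right) \left(- \frac{1}{750}\right) = \left(297 - 425 i \sqrt{5}\right) \left(- \frac{1}{750}\right) = - \frac{99}{250} + \frac{17 i \sqrt{5}}{30}$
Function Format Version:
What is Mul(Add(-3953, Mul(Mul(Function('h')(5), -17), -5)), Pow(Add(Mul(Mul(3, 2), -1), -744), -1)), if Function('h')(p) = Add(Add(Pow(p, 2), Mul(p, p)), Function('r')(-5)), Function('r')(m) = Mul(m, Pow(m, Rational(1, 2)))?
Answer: Add(Rational(-99, 250), Mul(Rational(17, 30), I, Pow(5, Rational(1, 2)))) ≈ Add(-0.39600, Mul(1.2671, I))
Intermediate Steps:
Function('r')(m) = Pow(m, Rational(3, 2))
Function('h')(p) = Add(Mul(2, Pow(p, 2)), Mul(-5, I, Pow(5, Rational(1, 2)))) (Function('h')(p) = Add(Add(Pow(p, 2), Mul(p, p)), Pow(-5, Rational(3, 2))) = Add(Add(Pow(p, 2), Pow(p, 2)), Mul(-5, I, Pow(5, Rational(1, 2)))) = Add(Mul(2, Pow(p, 2)), Mul(-5, I, Pow(5, Rational(1, 2)))))
Mul(Add(-3953, Mul(Mul(Function('h')(5), -17), -5)), Pow(Add(Mul(Mul(3, 2), -1), -744), -1)) = Mul(Add(-3953, Mul(Mul(Add(Mul(2, Pow(5, 2)), Mul(-5, I, Pow(5, Rational(1, 2)))), -17), -5)), Pow(Add(Mul(Mul(3, 2), -1), -744), -1)) = Mul(Add(-3953, Mul(Mul(Add(Mul(2, 25), Mul(-5, I, Pow(5, Rational(1, 2)))), -17), -5)), Pow(Add(Mul(6, -1), -744), -1)) = Mul(Add(-3953, Mul(Mul(Add(50, Mul(-5, I, Pow(5, Rational(1, 2)))), -17), -5)), Pow(Add(-6, -744), -1)) = Mul(Add(-3953, Mul(Add(-850, Mul(85, I, Pow(5, Rational(1, 2)))), -5)), Pow(-750, -1)) = Mul(Add(-3953, Add(4250, Mul(-425, I, Pow(5, Rational(1, 2))))), Rational(-1, 750)) = Mul(Add(297, Mul(-425, I, Pow(5, Rational(1, 2)))), Rational(-1, 750)) = Add(Rational(-99, 250), Mul(Rational(17, 30), I, Pow(5, Rational(1, 2))))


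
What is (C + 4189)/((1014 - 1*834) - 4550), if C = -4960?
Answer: 771/4370 ≈ 0.17643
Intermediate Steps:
(C + 4189)/((1014 - 1*834) - 4550) = (-4960 + 4189)/((1014 - 1*834) - 4550) = -771/((1014 - 834) - 4550) = -771/(180 - 4550) = -771/(-4370) = -771*(-1/4370) = 771/4370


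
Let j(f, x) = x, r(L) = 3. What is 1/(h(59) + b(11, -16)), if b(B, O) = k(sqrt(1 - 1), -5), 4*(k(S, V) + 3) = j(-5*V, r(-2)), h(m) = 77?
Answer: 4/299 ≈ 0.013378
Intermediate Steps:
k(S, V) = -9/4 (k(S, V) = -3 + (1/4)*3 = -3 + 3/4 = -9/4)
b(B, O) = -9/4
1/(h(59) + b(11, -16)) = 1/(77 - 9/4) = 1/(299/4) = 4/299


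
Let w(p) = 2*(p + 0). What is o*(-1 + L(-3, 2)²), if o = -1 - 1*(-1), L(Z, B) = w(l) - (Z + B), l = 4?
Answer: 0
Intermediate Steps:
w(p) = 2*p
L(Z, B) = 8 - B - Z (L(Z, B) = 2*4 - (Z + B) = 8 - (B + Z) = 8 + (-B - Z) = 8 - B - Z)
o = 0 (o = -1 + 1 = 0)
o*(-1 + L(-3, 2)²) = 0*(-1 + (8 - 1*2 - 1*(-3))²) = 0*(-1 + (8 - 2 + 3)²) = 0*(-1 + 9²) = 0*(-1 + 81) = 0*80 = 0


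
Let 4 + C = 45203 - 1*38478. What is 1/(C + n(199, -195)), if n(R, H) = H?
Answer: 1/6526 ≈ 0.00015323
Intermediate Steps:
C = 6721 (C = -4 + (45203 - 1*38478) = -4 + (45203 - 38478) = -4 + 6725 = 6721)
1/(C + n(199, -195)) = 1/(6721 - 195) = 1/6526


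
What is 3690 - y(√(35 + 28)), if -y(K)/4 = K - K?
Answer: 3690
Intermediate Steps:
y(K) = 0 (y(K) = -4*(K - K) = -4*0 = 0)
3690 - y(√(35 + 28)) = 3690 - 1*0 = 3690 + 0 = 3690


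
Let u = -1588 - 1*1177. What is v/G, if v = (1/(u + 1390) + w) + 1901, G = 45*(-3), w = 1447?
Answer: -4603499/185625 ≈ -24.800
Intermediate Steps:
u = -2765 (u = -1588 - 1177 = -2765)
G = -135
v = 4603499/1375 (v = (1/(-2765 + 1390) + 1447) + 1901 = (1/(-1375) + 1447) + 1901 = (-1/1375 + 1447) + 1901 = 1989624/1375 + 1901 = 4603499/1375 ≈ 3348.0)
v/G = (4603499/1375)/(-135) = (4603499/1375)*(-1/135) = -4603499/185625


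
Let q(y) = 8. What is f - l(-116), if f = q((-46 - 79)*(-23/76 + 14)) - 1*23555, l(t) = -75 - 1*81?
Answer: -23391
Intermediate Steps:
l(t) = -156 (l(t) = -75 - 81 = -156)
f = -23547 (f = 8 - 1*23555 = 8 - 23555 = -23547)
f - l(-116) = -23547 - 1*(-156) = -23547 + 156 = -23391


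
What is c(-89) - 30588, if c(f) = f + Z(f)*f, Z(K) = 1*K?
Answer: -22756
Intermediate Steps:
Z(K) = K
c(f) = f + f**2 (c(f) = f + f*f = f + f**2)
c(-89) - 30588 = -89*(1 - 89) - 30588 = -89*(-88) - 30588 = 7832 - 30588 = -22756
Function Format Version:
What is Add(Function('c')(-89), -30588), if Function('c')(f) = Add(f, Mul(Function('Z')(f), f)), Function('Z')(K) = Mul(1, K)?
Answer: -22756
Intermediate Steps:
Function('Z')(K) = K
Function('c')(f) = Add(f, Pow(f, 2)) (Function('c')(f) = Add(f, Mul(f, f)) = Add(f, Pow(f, 2)))
Add(Function('c')(-89), -30588) = Add(Mul(-89, Add(1, -89)), -30588) = Add(Mul(-89, -88), -30588) = Add(7832, -30588) = -22756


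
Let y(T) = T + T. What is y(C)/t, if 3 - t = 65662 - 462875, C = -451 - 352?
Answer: -803/198608 ≈ -0.0040431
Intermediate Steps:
C = -803
y(T) = 2*T
t = 397216 (t = 3 - (65662 - 462875) = 3 - 1*(-397213) = 3 + 397213 = 397216)
y(C)/t = (2*(-803))/397216 = -1606*1/397216 = -803/198608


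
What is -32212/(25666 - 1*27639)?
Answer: 32212/1973 ≈ 16.326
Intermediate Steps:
-32212/(25666 - 1*27639) = -32212/(25666 - 27639) = -32212/(-1973) = -32212*(-1/1973) = 32212/1973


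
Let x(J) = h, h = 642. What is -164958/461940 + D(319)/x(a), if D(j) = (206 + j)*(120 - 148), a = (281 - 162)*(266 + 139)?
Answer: -191567251/8237930 ≈ -23.254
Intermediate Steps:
a = 48195 (a = 119*405 = 48195)
x(J) = 642
D(j) = -5768 - 28*j (D(j) = (206 + j)*(-28) = -5768 - 28*j)
-164958/461940 + D(319)/x(a) = -164958/461940 + (-5768 - 28*319)/642 = -164958*1/461940 + (-5768 - 8932)*(1/642) = -27493/76990 - 14700*1/642 = -27493/76990 - 2450/107 = -191567251/8237930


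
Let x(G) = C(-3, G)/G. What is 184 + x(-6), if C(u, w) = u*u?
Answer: 365/2 ≈ 182.50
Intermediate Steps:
C(u, w) = u²
x(G) = 9/G (x(G) = (-3)²/G = 9/G)
184 + x(-6) = 184 + 9/(-6) = 184 + 9*(-⅙) = 184 - 3/2 = 365/2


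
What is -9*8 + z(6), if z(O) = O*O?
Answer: -36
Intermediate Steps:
z(O) = O**2
-9*8 + z(6) = -9*8 + 6**2 = -72 + 36 = -36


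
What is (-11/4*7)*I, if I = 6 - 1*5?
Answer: -77/4 ≈ -19.250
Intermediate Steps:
I = 1 (I = 6 - 5 = 1)
(-11/4*7)*I = (-11/4*7)*1 = (-11*¼*7)*1 = -11/4*7*1 = -77/4*1 = -77/4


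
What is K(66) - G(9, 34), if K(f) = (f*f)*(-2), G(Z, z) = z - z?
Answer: -8712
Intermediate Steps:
G(Z, z) = 0
K(f) = -2*f² (K(f) = f²*(-2) = -2*f²)
K(66) - G(9, 34) = -2*66² - 1*0 = -2*4356 + 0 = -8712 + 0 = -8712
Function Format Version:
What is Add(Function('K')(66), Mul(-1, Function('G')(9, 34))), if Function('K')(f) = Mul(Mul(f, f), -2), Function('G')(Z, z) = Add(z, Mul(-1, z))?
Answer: -8712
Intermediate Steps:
Function('G')(Z, z) = 0
Function('K')(f) = Mul(-2, Pow(f, 2)) (Function('K')(f) = Mul(Pow(f, 2), -2) = Mul(-2, Pow(f, 2)))
Add(Function('K')(66), Mul(-1, Function('G')(9, 34))) = Add(Mul(-2, Pow(66, 2)), Mul(-1, 0)) = Add(Mul(-2, 4356), 0) = Add(-8712, 0) = -8712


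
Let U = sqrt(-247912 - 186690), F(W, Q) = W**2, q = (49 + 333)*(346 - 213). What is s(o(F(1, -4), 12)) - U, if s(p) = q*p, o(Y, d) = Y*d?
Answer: 609672 - I*sqrt(434602) ≈ 6.0967e+5 - 659.24*I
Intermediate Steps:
q = 50806 (q = 382*133 = 50806)
U = I*sqrt(434602) (U = sqrt(-434602) = I*sqrt(434602) ≈ 659.24*I)
s(p) = 50806*p
s(o(F(1, -4), 12)) - U = 50806*(1**2*12) - I*sqrt(434602) = 50806*(1*12) - I*sqrt(434602) = 50806*12 - I*sqrt(434602) = 609672 - I*sqrt(434602)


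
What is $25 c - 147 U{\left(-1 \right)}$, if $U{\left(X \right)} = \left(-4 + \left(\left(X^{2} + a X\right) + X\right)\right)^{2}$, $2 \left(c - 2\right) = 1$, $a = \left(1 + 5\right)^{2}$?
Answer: $- \frac{470275}{2} \approx -2.3514 \cdot 10^{5}$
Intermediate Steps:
$a = 36$ ($a = 6^{2} = 36$)
$c = \frac{5}{2}$ ($c = 2 + \frac{1}{2} \cdot 1 = 2 + \frac{1}{2} = \frac{5}{2} \approx 2.5$)
$U{\left(X \right)} = \left(-4 + X^{2} + 37 X\right)^{2}$ ($U{\left(X \right)} = \left(-4 + \left(\left(X^{2} + 36 X\right) + X\right)\right)^{2} = \left(-4 + \left(X^{2} + 37 X\right)\right)^{2} = \left(-4 + X^{2} + 37 X\right)^{2}$)
$25 c - 147 U{\left(-1 \right)} = 25 \cdot \frac{5}{2} - 147 \left(-4 + \left(-1\right)^{2} + 37 \left(-1\right)\right)^{2} = \frac{125}{2} - 147 \left(-4 + 1 - 37\right)^{2} = \frac{125}{2} - 147 \left(-40\right)^{2} = \frac{125}{2} - 235200 = - \frac{470275}{2}$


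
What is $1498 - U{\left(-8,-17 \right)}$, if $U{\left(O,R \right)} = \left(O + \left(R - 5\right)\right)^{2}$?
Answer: $598$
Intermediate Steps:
$U{\left(O,R \right)} = \left(-5 + O + R\right)^{2}$ ($U{\left(O,R \right)} = \left(O + \left(R - 5\right)\right)^{2} = \left(O + \left(-5 + R\right)\right)^{2} = \left(-5 + O + R\right)^{2}$)
$1498 - U{\left(-8,-17 \right)} = 1498 - \left(-5 - 8 - 17\right)^{2} = 1498 - \left(-30\right)^{2} = 1498 - 900 = 598$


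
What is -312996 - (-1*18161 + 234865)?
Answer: -529700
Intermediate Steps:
-312996 - (-1*18161 + 234865) = -312996 - (-18161 + 234865) = -312996 - 1*216704 = -312996 - 216704 = -529700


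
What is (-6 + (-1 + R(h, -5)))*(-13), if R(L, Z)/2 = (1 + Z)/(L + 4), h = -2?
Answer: 143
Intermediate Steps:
R(L, Z) = 2*(1 + Z)/(4 + L) (R(L, Z) = 2*((1 + Z)/(L + 4)) = 2*((1 + Z)/(4 + L)) = 2*(1 + Z)/(4 + L))
(-6 + (-1 + R(h, -5)))*(-13) = (-6 + (-1 + 2*(1 - 5)/(4 - 2)))*(-13) = (-6 + (-1 + 2*(-4)/2))*(-13) = (-6 + (-1 + 2*(1/2)*(-4)))*(-13) = (-6 + (-1 - 4))*(-13) = (-6 - 5)*(-13) = -11*(-13) = 143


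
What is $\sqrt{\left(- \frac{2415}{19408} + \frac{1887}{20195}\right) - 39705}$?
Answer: $\frac{i \sqrt{381219264197132197515}}{97986140} \approx 199.26 i$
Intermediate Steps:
$\sqrt{\left(- \frac{2415}{19408} + \frac{1887}{20195}\right) - 39705} = \sqrt{- \frac{12148029}{391944560} - 39705} = \sqrt{- \frac{15562170902829}{391944560}} = \frac{i \sqrt{381219264197132197515}}{97986140}$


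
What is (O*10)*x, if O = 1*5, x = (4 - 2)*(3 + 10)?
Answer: 1300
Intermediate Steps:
x = 26 (x = 2*13 = 26)
O = 5
(O*10)*x = (5*10)*26 = 50*26 = 1300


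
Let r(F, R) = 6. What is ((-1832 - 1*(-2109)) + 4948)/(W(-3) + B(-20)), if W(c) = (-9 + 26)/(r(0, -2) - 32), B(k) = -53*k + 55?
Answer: 135850/28973 ≈ 4.6889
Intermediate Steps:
B(k) = 55 - 53*k
W(c) = -17/26 (W(c) = (-9 + 26)/(6 - 32) = 17/(-26) = 17*(-1/26) = -17/26)
((-1832 - 1*(-2109)) + 4948)/(W(-3) + B(-20)) = ((-1832 - 1*(-2109)) + 4948)/(-17/26 + (55 - 53*(-20))) = ((-1832 + 2109) + 4948)/(-17/26 + (55 + 1060)) = (277 + 4948)/(-17/26 + 1115) = 5225/(28973/26) = 5225*(26/28973) = 135850/28973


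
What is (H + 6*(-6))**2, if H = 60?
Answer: 576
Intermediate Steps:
(H + 6*(-6))**2 = (60 + 6*(-6))**2 = (60 - 36)**2 = 24**2 = 576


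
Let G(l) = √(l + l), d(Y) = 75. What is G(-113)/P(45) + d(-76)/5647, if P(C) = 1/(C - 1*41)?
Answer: 75/5647 + 4*I*√226 ≈ 0.013281 + 60.133*I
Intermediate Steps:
P(C) = 1/(-41 + C) (P(C) = 1/(C - 41) = 1/(-41 + C))
G(l) = √2*√l (G(l) = √(2*l) = √2*√l)
G(-113)/P(45) + d(-76)/5647 = (√2*√(-113))/(1/(-41 + 45)) + 75/5647 = (√2*(I*√113))/(1/4) + 75*(1/5647) = (I*√226)/(¼) + 75/5647 = (I*√226)*4 + 75/5647 = 4*I*√226 + 75/5647 = 75/5647 + 4*I*√226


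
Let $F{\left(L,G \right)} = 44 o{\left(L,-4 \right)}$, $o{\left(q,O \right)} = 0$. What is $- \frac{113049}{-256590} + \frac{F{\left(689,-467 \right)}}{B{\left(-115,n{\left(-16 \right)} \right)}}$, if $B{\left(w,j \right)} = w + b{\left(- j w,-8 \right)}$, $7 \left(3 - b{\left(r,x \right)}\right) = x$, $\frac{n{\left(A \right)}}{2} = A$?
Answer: $\frac{12561}{28510} \approx 0.44058$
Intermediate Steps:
$n{\left(A \right)} = 2 A$
$b{\left(r,x \right)} = 3 - \frac{x}{7}$
$B{\left(w,j \right)} = \frac{29}{7} + w$ ($B{\left(w,j \right)} = w + \left(3 - - \frac{8}{7}\right) = w + \left(3 + \frac{8}{7}\right) = w + \frac{29}{7} = \frac{29}{7} + w$)
$F{\left(L,G \right)} = 0$ ($F{\left(L,G \right)} = 44 \cdot 0 = 0$)
$- \frac{113049}{-256590} + \frac{F{\left(689,-467 \right)}}{B{\left(-115,n{\left(-16 \right)} \right)}} = - \frac{113049}{-256590} + \frac{0}{\frac{29}{7} - 115} = \left(-113049\right) \left(- \frac{1}{256590}\right) + \frac{0}{- \frac{776}{7}} = \frac{12561}{28510} + 0 \left(- \frac{7}{776}\right) = \frac{12561}{28510} + 0 = \frac{12561}{28510}$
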